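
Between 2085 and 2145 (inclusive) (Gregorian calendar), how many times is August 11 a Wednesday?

9

Track August 11's weekday year by year (advancing +1, or +2 across a Feb 29):
  2085: Sat  2086: Sun (+1)  2087: Mon (+1)  2088: Wed (+2) ✓  2089: Thu (+1)
  2090: Fri (+1)  2091: Sat (+1)  2092: Mon (+2)  2093: Tue (+1)  2094: Wed (+1) ✓
  2095: Thu (+1)  2096: Sat (+2)  2097: Sun (+1)  2098: Mon (+1)  … (33 more years) …
  2132: Mon (+2)  2133: Tue (+1)  2134: Wed (+1) ✓  2135: Thu (+1)  2136: Sat (+2)
  2137: Sun (+1)  2138: Mon (+1)  2139: Tue (+1)  2140: Thu (+2)  2141: Fri (+1)
  2142: Sat (+1)  2143: Sun (+1)  2144: Tue (+2)  2145: Wed (+1) ✓
Wednesday years: 2088, 2094, 2100, 2106, 2117, 2123, 2128, 2134, 2145 — 9 in total.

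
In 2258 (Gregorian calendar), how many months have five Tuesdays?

A month of length L has five Tuesdays iff its first Tuesday is on day ≤ L−28 (so day 1–3 in a 31-day month, 1–2 in a 30-day month, day 1 in a leap February).
Checking each month of 2258: Jan starts Fri (31d); Feb starts Mon (28d); Mar starts Mon (31d) ✓; Apr starts Thu (30d); May starts Sat (31d); Jun starts Tue (30d) ✓; Jul starts Thu (31d); Aug starts Sun (31d) ✓; Sep starts Wed (30d); Oct starts Fri (31d); Nov starts Mon (30d) ✓; Dec starts Wed (31d).
Five-Tuesday months: March, June, August, November → 4.

4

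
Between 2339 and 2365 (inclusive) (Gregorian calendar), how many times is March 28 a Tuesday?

Track March 28's weekday year by year (advancing +1, or +2 across a Feb 29):
  2339: Tue ✓  2340: Thu (+2)  2341: Fri (+1)  2342: Sat (+1)  2343: Sun (+1)
  2344: Tue (+2) ✓  2345: Wed (+1)  2346: Thu (+1)  2347: Fri (+1)  2348: Sun (+2)
  2349: Mon (+1)  2350: Tue (+1) ✓  2351: Wed (+1)  2352: Fri (+2)  2353: Sat (+1)
  2354: Sun (+1)  2355: Mon (+1)  2356: Wed (+2)  2357: Thu (+1)  2358: Fri (+1)
  2359: Sat (+1)  2360: Mon (+2)  2361: Tue (+1) ✓  2362: Wed (+1)  2363: Thu (+1)
  2364: Sat (+2)  2365: Sun (+1)
Tuesday years: 2339, 2344, 2350, 2361 — 4 in total.

4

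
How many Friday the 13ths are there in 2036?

Check the 13th of each month of 2036: Jan 13: Sun, Feb 13: Wed, Mar 13: Thu, Apr 13: Sun, May 13: Tue, Jun 13: Fri, Jul 13: Sun, Aug 13: Wed, Sep 13: Sat, Oct 13: Mon, Nov 13: Thu, Dec 13: Sat.
Friday occurs in June — 1 month.

1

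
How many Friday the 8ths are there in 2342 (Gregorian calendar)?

Check the 8th of each month of 2342: Jan 8: Thu, Feb 8: Sun, Mar 8: Sun, Apr 8: Wed, May 8: Fri, Jun 8: Mon, Jul 8: Wed, Aug 8: Sat, Sep 8: Tue, Oct 8: Thu, Nov 8: Sun, Dec 8: Tue.
Friday occurs in May — 1 month.

1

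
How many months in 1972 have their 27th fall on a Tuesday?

Check the 27th of each month of 1972: Jan 27: Thu, Feb 27: Sun, Mar 27: Mon, Apr 27: Thu, May 27: Sat, Jun 27: Tue, Jul 27: Thu, Aug 27: Sun, Sep 27: Wed, Oct 27: Fri, Nov 27: Mon, Dec 27: Wed.
Tuesday occurs in June — 1 month.

1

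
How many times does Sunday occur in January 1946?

4

January 1946 has 31 days and begins on Tuesday.
The first Sunday is January 6.
Sundays fall on 6, 13, 20, 27 — that's 4.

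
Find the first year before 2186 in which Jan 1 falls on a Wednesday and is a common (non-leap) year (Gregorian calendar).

2183

Jan 1 advances by 2 weekdays after a leap year and by 1 after a common year.
2186: Jan 1 is Sunday.
2185: Saturday
2184: Thursday (leap)
2183: Wednesday
2183 begins on a Wednesday and is a common year.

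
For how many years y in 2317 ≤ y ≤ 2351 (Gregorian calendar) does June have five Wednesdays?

10

June has 30 days; it has five Wednesdays when Wednesday falls among the first (month-length − 28) days — i.e. when June 1 is one of Wednesday/Tuesday.
June 1 by year: 2317:Fri 2318:Sat 2319:Sun 2320:Tue✓ 2321:Wed✓ 2322:Thu 2323:Fri 2324:Sun 2325:Mon 2326:Tue✓ 2327:Wed✓ 2328:Fri 2329:Sat 2330:Sun 2331:Mon …(5 more)… 2337:Tue✓ 2338:Wed✓ 2339:Thu 2340:Sat 2341:Sun 2342:Mon 2343:Tue✓ 2344:Thu 2345:Fri 2346:Sat 2347:Sun 2348:Tue✓ 2349:Wed✓ 2350:Thu 2351:Fri
Years with five Wednesdays: 2320, 2321, 2326, 2327, 2332, 2337, 2338, 2343, 2348, 2349 → 10.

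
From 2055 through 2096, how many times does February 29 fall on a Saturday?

1

Leap years in 2055–2096: 11 of them.
Feb 29 weekday advances by 5 (mod 7) from one leap year to the next four years later (or differs when a century non-leap intervenes).
Leap-day weekdays: 2056:Tue 2060:Sun 2064:Fri 2068:Wed 2072:Mon 2076:Sat✓ 2080:Thu 2084:Tue 2088:Sun 2092:Fri 2096:Wed
Saturday: 2076 → 1.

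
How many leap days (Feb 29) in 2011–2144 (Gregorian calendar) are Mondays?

5

Leap years in 2011–2144: 33 of them.
Feb 29 weekday advances by 5 (mod 7) from one leap year to the next four years later (or differs when a century non-leap intervenes).
Leap-day weekdays: 2012:Wed 2016:Mon✓ 2020:Sat 2024:Thu 2028:Tue 2032:Sun 2036:Fri 2040:Wed 2044:Mon✓ 2048:Sat 2052:Thu 2056:Tue 2060:Sun …(7 more)… 2092:Fri 2096:Wed 2104:Fri 2108:Wed 2112:Mon✓ 2116:Sat 2120:Thu 2124:Tue 2128:Sun 2132:Fri 2136:Wed 2140:Mon✓ 2144:Sat
Monday: 2016, 2044, 2072, 2112, 2140 → 5.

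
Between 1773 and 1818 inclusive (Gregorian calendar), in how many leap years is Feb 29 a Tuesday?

Leap years in 1773–1818: 10 of them.
Feb 29 weekday advances by 5 (mod 7) from one leap year to the next four years later (or differs when a century non-leap intervenes).
Leap-day weekdays: 1776:Thu 1780:Tue✓ 1784:Sun 1788:Fri 1792:Wed 1796:Mon 1804:Wed 1808:Mon 1812:Sat 1816:Thu
Tuesday: 1780 → 1.

1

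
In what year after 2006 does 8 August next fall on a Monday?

2011

From one year to the next, a fixed date's weekday advances by 1, or by 2 when a Feb 29 lies between the two dates.
2006: August 8 is Tuesday.
2007: Wednesday (+1)
2008: Friday (+2)
2009: Saturday (+1)
2010: Sunday (+1)
2011: Monday (+1)
8 August falls on a Monday in 2011.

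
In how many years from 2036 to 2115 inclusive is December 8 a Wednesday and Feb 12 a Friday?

Check each year's weekday for December 8 and Feb 12:
  2036: Mon/Tue  2037: Tue/Thu  2038: Wed/Fri ✓  2039: Thu/Sat  2040: Sat/Sun  2041: Sun/Tue  2042: Mon/Wed  2043: Tue/Thu  2044: Thu/Fri  2045: Fri/Sun  2046: Sat/Mon  2047: Sun/Tue  2048: Tue/Wed  2049: Wed/Fri ✓  …(52 more)…  2102: Fri/Sun  2103: Sat/Mon  2104: Mon/Tue  2105: Tue/Thu  2106: Wed/Fri ✓  2107: Thu/Sat  2108: Sat/Sun  2109: Sun/Tue  2110: Mon/Wed  2111: Tue/Thu  2112: Thu/Fri  2113: Fri/Sun  2114: Sat/Mon  2115: Sun/Tue
Both conditions hold in: 2038, 2049, 2055, 2066, 2077, 2083, 2094, 2100, 2106 — 9.

9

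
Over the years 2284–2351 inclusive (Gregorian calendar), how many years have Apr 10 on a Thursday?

Track Apr 10's weekday year by year (advancing +1, or +2 across a Feb 29):
  2284: Thu ✓  2285: Fri (+1)  2286: Sat (+1)  2287: Sun (+1)  2288: Tue (+2)
  2289: Wed (+1)  2290: Thu (+1) ✓  2291: Fri (+1)  2292: Sun (+2)  2293: Mon (+1)
  2294: Tue (+1)  2295: Wed (+1)  2296: Fri (+2)  2297: Sat (+1)  … (40 more years) …
  2338: Sun (+1)  2339: Mon (+1)  2340: Wed (+2)  2341: Thu (+1) ✓  2342: Fri (+1)
  2343: Sat (+1)  2344: Mon (+2)  2345: Tue (+1)  2346: Wed (+1)  2347: Thu (+1) ✓
  2348: Sat (+2)  2349: Sun (+1)  2350: Mon (+1)  2351: Tue (+1)
Thursday years: 2284, 2290, 2302, 2313, 2319, 2324, 2330, 2341, 2347 — 9 in total.

9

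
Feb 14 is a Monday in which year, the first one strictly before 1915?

1910

From one year to the next, a fixed date's weekday advances by 1, or by 2 when a Feb 29 lies between the two dates.
1915: February 14 is Sunday.
1914: Saturday (−1)
1913: Friday (−1)
1912: Wednesday (−2)
1911: Tuesday (−1)
1910: Monday (−1)
Feb 14 falls on a Monday in 1910.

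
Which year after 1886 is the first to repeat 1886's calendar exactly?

Two years share a calendar iff Jan 1 falls on the same weekday and both are leap or both are common. 1886: Jan 1 is Friday, common year.
1887: Jan 1 Saturday, common
1888: Jan 1 Sunday, leap
1889: Jan 1 Tuesday, common
1890: Jan 1 Wednesday, common
1891: Jan 1 Thursday, common
1892: Jan 1 Friday, leap
1893: Jan 1 Sunday, common
1894: Jan 1 Monday, common
1895: Jan 1 Tuesday, common
1896: Jan 1 Wednesday, leap
1897: Jan 1 Friday, common
1897 matches on both conditions.

1897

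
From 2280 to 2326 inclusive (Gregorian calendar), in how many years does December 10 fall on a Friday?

Track December 10's weekday year by year (advancing +1, or +2 across a Feb 29):
  2280: Fri ✓  2281: Sat (+1)  2282: Sun (+1)  2283: Mon (+1)  2284: Wed (+2)
  2285: Thu (+1)  2286: Fri (+1) ✓  2287: Sat (+1)  2288: Mon (+2)  2289: Tue (+1)
  2290: Wed (+1)  2291: Thu (+1)  2292: Sat (+2)  2293: Sun (+1)  … (19 more years) …
  2313: Wed (+1)  2314: Thu (+1)  2315: Fri (+1) ✓  2316: Sun (+2)  2317: Mon (+1)
  2318: Tue (+1)  2319: Wed (+1)  2320: Fri (+2) ✓  2321: Sat (+1)  2322: Sun (+1)
  2323: Mon (+1)  2324: Wed (+2)  2325: Thu (+1)  2326: Fri (+1) ✓
Friday years: 2280, 2286, 2297, 2309, 2315, 2320, 2326 — 7 in total.

7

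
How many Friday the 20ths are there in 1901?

Check the 20th of each month of 1901: Jan 20: Sun, Feb 20: Wed, Mar 20: Wed, Apr 20: Sat, May 20: Mon, Jun 20: Thu, Jul 20: Sat, Aug 20: Tue, Sep 20: Fri, Oct 20: Sun, Nov 20: Wed, Dec 20: Fri.
Friday occurs in September, December — 2 months.

2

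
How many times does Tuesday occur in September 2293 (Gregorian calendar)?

September 2293 has 30 days and begins on Friday.
The first Tuesday is September 5.
Tuesdays fall on 5, 12, 19, 26 — that's 4.

4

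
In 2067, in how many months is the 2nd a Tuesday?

1

Check the 2nd of each month of 2067: Jan 2: Sun, Feb 2: Wed, Mar 2: Wed, Apr 2: Sat, May 2: Mon, Jun 2: Thu, Jul 2: Sat, Aug 2: Tue, Sep 2: Fri, Oct 2: Sun, Nov 2: Wed, Dec 2: Fri.
Tuesday occurs in August — 1 month.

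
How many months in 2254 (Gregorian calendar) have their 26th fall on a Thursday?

Check the 26th of each month of 2254: Jan 26: Thu, Feb 26: Sun, Mar 26: Sun, Apr 26: Wed, May 26: Fri, Jun 26: Mon, Jul 26: Wed, Aug 26: Sat, Sep 26: Tue, Oct 26: Thu, Nov 26: Sun, Dec 26: Tue.
Thursday occurs in January, October — 2 months.

2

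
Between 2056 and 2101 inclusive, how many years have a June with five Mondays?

June has 30 days; it has five Mondays when Monday falls among the first (month-length − 28) days — i.e. when June 1 is one of Monday/Sunday.
June 1 by year: 2056:Thu 2057:Fri 2058:Sat 2059:Sun✓ 2060:Tue 2061:Wed 2062:Thu 2063:Fri 2064:Sun✓ 2065:Mon✓ 2066:Tue 2067:Wed 2068:Fri 2069:Sat 2070:Sun✓ …(16 more)… 2087:Sun✓ 2088:Tue 2089:Wed 2090:Thu 2091:Fri 2092:Sun✓ 2093:Mon✓ 2094:Tue 2095:Wed 2096:Fri 2097:Sat 2098:Sun✓ 2099:Mon✓ 2100:Tue 2101:Wed
Years with five Mondays: 2059, 2064, 2065, 2070, 2071, 2076, 2081, 2082, 2087, 2092, 2093, 2098, 2099 → 13.

13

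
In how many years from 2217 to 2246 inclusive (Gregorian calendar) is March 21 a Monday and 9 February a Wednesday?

3

Check each year's weekday for March 21 and 9 February:
  2217: Fri/Sun  2218: Sat/Mon  2219: Sun/Tue  2220: Tue/Wed  2221: Wed/Fri  2222: Thu/Sat  2223: Fri/Sun  2224: Sun/Mon  2225: Mon/Wed ✓  2226: Tue/Thu  2227: Wed/Fri  2228: Fri/Sat  2229: Sat/Mon  2230: Sun/Tue  2231: Mon/Wed ✓  2232: Wed/Thu  2233: Thu/Sat  2234: Fri/Sun  2235: Sat/Mon  2236: Mon/Tue  2237: Tue/Thu  2238: Wed/Fri  2239: Thu/Sat  2240: Sat/Sun  2241: Sun/Tue  2242: Mon/Wed ✓  2243: Tue/Thu  2244: Thu/Fri  2245: Fri/Sun  2246: Sat/Mon
Both conditions hold in: 2225, 2231, 2242 — 3.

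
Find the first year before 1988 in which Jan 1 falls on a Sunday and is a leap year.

1984

Jan 1 advances by 2 weekdays after a leap year and by 1 after a common year.
1988: Jan 1 is Friday (leap).
1987: Thursday
1986: Wednesday
1985: Tuesday
1984: Sunday (leap)
1984 begins on a Sunday and is a leap year.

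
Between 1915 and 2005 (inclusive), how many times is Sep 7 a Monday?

12

Track Sep 7's weekday year by year (advancing +1, or +2 across a Feb 29):
  1915: Tue  1916: Thu (+2)  1917: Fri (+1)  1918: Sat (+1)  1919: Sun (+1)
  1920: Tue (+2)  1921: Wed (+1)  1922: Thu (+1)  1923: Fri (+1)  1924: Sun (+2)
  1925: Mon (+1) ✓  1926: Tue (+1)  1927: Wed (+1)  1928: Fri (+2)  … (63 more years) …
  1992: Mon (+2) ✓  1993: Tue (+1)  1994: Wed (+1)  1995: Thu (+1)  1996: Sat (+2)
  1997: Sun (+1)  1998: Mon (+1) ✓  1999: Tue (+1)  2000: Thu (+2)  2001: Fri (+1)
  2002: Sat (+1)  2003: Sun (+1)  2004: Tue (+2)  2005: Wed (+1)
Monday years: 1925, 1931, 1936, 1942, 1953, 1959, 1964, 1970, 1981, 1987, 1992, 1998 — 12 in total.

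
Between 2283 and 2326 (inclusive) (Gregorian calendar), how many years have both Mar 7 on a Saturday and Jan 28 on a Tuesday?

2

Check each year's weekday for Mar 7 and Jan 28:
  2283: Wed/Sun  2284: Fri/Mon  2285: Sat/Wed  2286: Sun/Thu  2287: Mon/Fri  2288: Wed/Sat  2289: Thu/Mon  2290: Fri/Tue  2291: Sat/Wed  2292: Mon/Thu  2293: Tue/Sat  2294: Wed/Sun  2295: Thu/Mon  2296: Sat/Tue ✓  …(16 more)…  2313: Fri/Tue  2314: Sat/Wed  2315: Sun/Thu  2316: Tue/Fri  2317: Wed/Sun  2318: Thu/Mon  2319: Fri/Tue  2320: Sun/Wed  2321: Mon/Fri  2322: Tue/Sat  2323: Wed/Sun  2324: Fri/Mon  2325: Sat/Wed  2326: Sun/Thu
Both conditions hold in: 2296, 2308 — 2.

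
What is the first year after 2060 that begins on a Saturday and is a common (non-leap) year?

Jan 1 advances by 2 weekdays after a leap year and by 1 after a common year.
2060: Jan 1 is Thursday (leap).
2061: Saturday
2061 begins on a Saturday and is a common year.

2061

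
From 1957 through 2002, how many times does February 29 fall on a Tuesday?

2

Leap years in 1957–2002: 11 of them.
Feb 29 weekday advances by 5 (mod 7) from one leap year to the next four years later (or differs when a century non-leap intervenes).
Leap-day weekdays: 1960:Mon 1964:Sat 1968:Thu 1972:Tue✓ 1976:Sun 1980:Fri 1984:Wed 1988:Mon 1992:Sat 1996:Thu 2000:Tue✓
Tuesday: 1972, 2000 → 2.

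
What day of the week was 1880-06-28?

January 1, 1880 is a Thursday.
June 28 is day 180 of the year, i.e. 179 days after Jan 1.
179 mod 7 = 4, so advance 4 weekdays from Thursday: Monday.

Monday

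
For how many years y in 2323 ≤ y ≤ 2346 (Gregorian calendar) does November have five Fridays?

November has 30 days; it has five Fridays when Friday falls among the first (month-length − 28) days — i.e. when November 1 is one of Friday/Thursday.
November 1 by year: 2323:Thu✓ 2324:Sat 2325:Sun 2326:Mon 2327:Tue 2328:Thu✓ 2329:Fri✓ 2330:Sat 2331:Sun 2332:Tue 2333:Wed 2334:Thu✓ 2335:Fri✓ 2336:Sun 2337:Mon 2338:Tue 2339:Wed 2340:Fri✓ 2341:Sat 2342:Sun 2343:Mon 2344:Wed 2345:Thu✓ 2346:Fri✓
Years with five Fridays: 2323, 2328, 2329, 2334, 2335, 2340, 2345, 2346 → 8.

8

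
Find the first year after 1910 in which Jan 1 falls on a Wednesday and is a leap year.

Jan 1 advances by 2 weekdays after a leap year and by 1 after a common year.
1910: Jan 1 is Saturday.
1911: Sunday
1912: Monday (leap)
1913: Wednesday
1914: Thursday
1915: Friday
1916: Saturday (leap)
1917: Monday
1918: Tuesday
1919: Wednesday
1920: Thursday (leap)
1921: Saturday
1922: Sunday
1923: Monday
1924: Tuesday (leap)
1925: Thursday
1926: Friday
1927: Saturday
1928: Sunday (leap)
1929: Tuesday
1930: Wednesday
1931: Thursday
1932: Friday (leap)
1933: Sunday
1934: Monday
1935: Tuesday
1936: Wednesday (leap)
1936 begins on a Wednesday and is a leap year.

1936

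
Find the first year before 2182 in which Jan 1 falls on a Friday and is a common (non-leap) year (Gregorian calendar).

2179

Jan 1 advances by 2 weekdays after a leap year and by 1 after a common year.
2182: Jan 1 is Tuesday.
2181: Monday
2180: Saturday (leap)
2179: Friday
2179 begins on a Friday and is a common year.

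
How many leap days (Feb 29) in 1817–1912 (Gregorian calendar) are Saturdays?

4

Leap years in 1817–1912: 23 of them.
Feb 29 weekday advances by 5 (mod 7) from one leap year to the next four years later (or differs when a century non-leap intervenes).
Leap-day weekdays: 1820:Tue 1824:Sun 1828:Fri 1832:Wed 1836:Mon 1840:Sat✓ 1844:Thu 1848:Tue 1852:Sun 1856:Fri 1860:Wed 1864:Mon 1868:Sat✓ 1872:Thu 1876:Tue 1880:Sun 1884:Fri 1888:Wed 1892:Mon 1896:Sat✓ 1904:Mon 1908:Sat✓ 1912:Thu
Saturday: 1840, 1868, 1896, 1908 → 4.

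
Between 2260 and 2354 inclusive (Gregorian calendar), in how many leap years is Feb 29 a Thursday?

3

Leap years in 2260–2354: 23 of them.
Feb 29 weekday advances by 5 (mod 7) from one leap year to the next four years later (or differs when a century non-leap intervenes).
Leap-day weekdays: 2260:Wed 2264:Mon 2268:Sat 2272:Thu✓ 2276:Tue 2280:Sun 2284:Fri 2288:Wed 2292:Mon 2296:Sat 2304:Mon 2308:Sat 2312:Thu✓ 2316:Tue 2320:Sun 2324:Fri 2328:Wed 2332:Mon 2336:Sat 2340:Thu✓ 2344:Tue 2348:Sun 2352:Fri
Thursday: 2272, 2312, 2340 → 3.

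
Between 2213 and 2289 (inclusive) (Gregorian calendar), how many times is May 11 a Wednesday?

Track May 11's weekday year by year (advancing +1, or +2 across a Feb 29):
  2213: Tue  2214: Wed (+1) ✓  2215: Thu (+1)  2216: Sat (+2)  2217: Sun (+1)
  2218: Mon (+1)  2219: Tue (+1)  2220: Thu (+2)  2221: Fri (+1)  2222: Sat (+1)
  2223: Sun (+1)  2224: Tue (+2)  2225: Wed (+1) ✓  2226: Thu (+1)  … (49 more years) …
  2276: Thu (+2)  2277: Fri (+1)  2278: Sat (+1)  2279: Sun (+1)  2280: Tue (+2)
  2281: Wed (+1) ✓  2282: Thu (+1)  2283: Fri (+1)  2284: Sun (+2)  2285: Mon (+1)
  2286: Tue (+1)  2287: Wed (+1) ✓  2288: Fri (+2)  2289: Sat (+1)
Wednesday years: 2214, 2225, 2231, 2236, 2242, 2253, 2259, 2264, 2270, 2281, 2287 — 11 in total.

11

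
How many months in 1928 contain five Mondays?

A month of length L has five Mondays iff its first Monday is on day ≤ L−28 (so day 1–3 in a 31-day month, 1–2 in a 30-day month, day 1 in a leap February).
Checking each month of 1928: Jan starts Sun (31d) ✓; Feb starts Wed (29d); Mar starts Thu (31d); Apr starts Sun (30d) ✓; May starts Tue (31d); Jun starts Fri (30d); Jul starts Sun (31d) ✓; Aug starts Wed (31d); Sep starts Sat (30d); Oct starts Mon (31d) ✓; Nov starts Thu (30d); Dec starts Sat (31d) ✓.
Five-Monday months: January, April, July, October, December → 5.

5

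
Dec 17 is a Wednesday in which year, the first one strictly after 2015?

From one year to the next, a fixed date's weekday advances by 1, or by 2 when a Feb 29 lies between the two dates.
2015: December 17 is Thursday.
2016: Saturday (+2)
2017: Sunday (+1)
2018: Monday (+1)
2019: Tuesday (+1)
2020: Thursday (+2)
2021: Friday (+1)
2022: Saturday (+1)
2023: Sunday (+1)
2024: Tuesday (+2)
2025: Wednesday (+1)
Dec 17 falls on a Wednesday in 2025.

2025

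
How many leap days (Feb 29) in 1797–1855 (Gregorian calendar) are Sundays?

2

Leap years in 1797–1855: 13 of them.
Feb 29 weekday advances by 5 (mod 7) from one leap year to the next four years later (or differs when a century non-leap intervenes).
Leap-day weekdays: 1804:Wed 1808:Mon 1812:Sat 1816:Thu 1820:Tue 1824:Sun✓ 1828:Fri 1832:Wed 1836:Mon 1840:Sat 1844:Thu 1848:Tue 1852:Sun✓
Sunday: 1824, 1852 → 2.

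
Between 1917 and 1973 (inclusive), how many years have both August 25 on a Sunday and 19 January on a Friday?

2

Check each year's weekday for August 25 and 19 January:
  1917: Sat/Fri  1918: Sun/Sat  1919: Mon/Sun  1920: Wed/Mon  1921: Thu/Wed  1922: Fri/Thu  1923: Sat/Fri  1924: Mon/Sat  1925: Tue/Mon  1926: Wed/Tue  1927: Thu/Wed  1928: Sat/Thu  1929: Sun/Sat  1930: Mon/Sun  …(29 more)…  1960: Thu/Tue  1961: Fri/Thu  1962: Sat/Fri  1963: Sun/Sat  1964: Tue/Sun  1965: Wed/Tue  1966: Thu/Wed  1967: Fri/Thu  1968: Sun/Fri ✓  1969: Mon/Sun  1970: Tue/Mon  1971: Wed/Tue  1972: Fri/Wed  1973: Sat/Fri
Both conditions hold in: 1940, 1968 — 2.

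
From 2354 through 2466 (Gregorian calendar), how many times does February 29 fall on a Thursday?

4

Leap years in 2354–2466: 28 of them.
Feb 29 weekday advances by 5 (mod 7) from one leap year to the next four years later (or differs when a century non-leap intervenes).
Leap-day weekdays: 2356:Wed 2360:Mon 2364:Sat 2368:Thu✓ 2372:Tue 2376:Sun 2380:Fri 2384:Wed 2388:Mon 2392:Sat 2396:Thu✓ 2400:Tue 2404:Sun 2408:Fri 2412:Wed 2416:Mon 2420:Sat 2424:Thu✓ 2428:Tue 2432:Sun 2436:Fri 2440:Wed 2444:Mon 2448:Sat 2452:Thu✓ 2456:Tue 2460:Sun 2464:Fri
Thursday: 2368, 2396, 2424, 2452 → 4.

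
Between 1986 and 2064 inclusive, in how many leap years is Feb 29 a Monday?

3

Leap years in 1986–2064: 20 of them.
Feb 29 weekday advances by 5 (mod 7) from one leap year to the next four years later (or differs when a century non-leap intervenes).
Leap-day weekdays: 1988:Mon✓ 1992:Sat 1996:Thu 2000:Tue 2004:Sun 2008:Fri 2012:Wed 2016:Mon✓ 2020:Sat 2024:Thu 2028:Tue 2032:Sun 2036:Fri 2040:Wed 2044:Mon✓ 2048:Sat 2052:Thu 2056:Tue 2060:Sun 2064:Fri
Monday: 1988, 2016, 2044 → 3.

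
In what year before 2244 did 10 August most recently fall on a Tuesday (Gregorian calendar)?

2241

From one year to the next, a fixed date's weekday advances by 1, or by 2 when a Feb 29 lies between the two dates.
2244: August 10 is Saturday.
2243: Thursday (−2)
2242: Wednesday (−1)
2241: Tuesday (−1)
10 August falls on a Tuesday in 2241.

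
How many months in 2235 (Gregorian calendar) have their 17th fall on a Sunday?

1

Check the 17th of each month of 2235: Jan 17: Sat, Feb 17: Tue, Mar 17: Tue, Apr 17: Fri, May 17: Sun, Jun 17: Wed, Jul 17: Fri, Aug 17: Mon, Sep 17: Thu, Oct 17: Sat, Nov 17: Tue, Dec 17: Thu.
Sunday occurs in May — 1 month.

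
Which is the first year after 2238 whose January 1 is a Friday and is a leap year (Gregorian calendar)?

Jan 1 advances by 2 weekdays after a leap year and by 1 after a common year.
2238: Jan 1 is Monday.
2239: Tuesday
2240: Wednesday (leap)
2241: Friday
2242: Saturday
2243: Sunday
2244: Monday (leap)
2245: Wednesday
2246: Thursday
2247: Friday
2248: Saturday (leap)
2249: Monday
2250: Tuesday
2251: Wednesday
2252: Thursday (leap)
2253: Saturday
2254: Sunday
2255: Monday
2256: Tuesday (leap)
2257: Thursday
2258: Friday
2259: Saturday
2260: Sunday (leap)
2261: Tuesday
2262: Wednesday
2263: Thursday
2264: Friday (leap)
2264 begins on a Friday and is a leap year.

2264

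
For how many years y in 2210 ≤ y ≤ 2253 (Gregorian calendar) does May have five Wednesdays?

19

May has 31 days; it has five Wednesdays when Wednesday falls among the first (month-length − 28) days — i.e. when May 1 is one of Wednesday/Tuesday/Monday.
May 1 by year: 2210:Tue✓ 2211:Wed✓ 2212:Fri 2213:Sat 2214:Sun 2215:Mon✓ 2216:Wed✓ 2217:Thu 2218:Fri 2219:Sat 2220:Mon✓ 2221:Tue✓ 2222:Wed✓ 2223:Thu 2224:Sat …(14 more)… 2239:Wed✓ 2240:Fri 2241:Sat 2242:Sun 2243:Mon✓ 2244:Wed✓ 2245:Thu 2246:Fri 2247:Sat 2248:Mon✓ 2249:Tue✓ 2250:Wed✓ 2251:Thu 2252:Sat 2253:Sun
Years with five Wednesdays: 2210, 2211, 2215, 2216, 2220, 2221, 2222, 2226, 2227, 2232, 2233, 2237, 2238, 2239, 2243, 2244, 2248, 2249, 2250 → 19.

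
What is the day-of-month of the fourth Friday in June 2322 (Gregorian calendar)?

June 1, 2322 is a Thursday, so the first Friday is the 2nd.
The fourth Friday is 2 + 21 = 23.

23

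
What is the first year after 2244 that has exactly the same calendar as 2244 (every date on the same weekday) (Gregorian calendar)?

Two years share a calendar iff Jan 1 falls on the same weekday and both are leap or both are common. 2244: Jan 1 is Monday, leap year.
2245: Jan 1 Wednesday, common
2246: Jan 1 Thursday, common
2247: Jan 1 Friday, common
2248: Jan 1 Saturday, leap
2249: Jan 1 Monday, common
2250: Jan 1 Tuesday, common
2251: Jan 1 Wednesday, common
2252: Jan 1 Thursday, leap
2253: Jan 1 Saturday, common
2254: Jan 1 Sunday, common
2255: Jan 1 Monday, common
2256: Jan 1 Tuesday, leap
2257: Jan 1 Thursday, common
2258: Jan 1 Friday, common
2259: Jan 1 Saturday, common
2260: Jan 1 Sunday, leap
2261: Jan 1 Tuesday, common
2262: Jan 1 Wednesday, common
2263: Jan 1 Thursday, common
2264: Jan 1 Friday, leap
2265: Jan 1 Sunday, common
2266: Jan 1 Monday, common
2267: Jan 1 Tuesday, common
2268: Jan 1 Wednesday, leap
2269: Jan 1 Friday, common
2270: Jan 1 Saturday, common
2271: Jan 1 Sunday, common
2272: Jan 1 Monday, leap
2272 matches on both conditions.

2272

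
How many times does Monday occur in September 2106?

4

September 2106 has 30 days and begins on Wednesday.
The first Monday is September 6.
Mondays fall on 6, 13, 20, 27 — that's 4.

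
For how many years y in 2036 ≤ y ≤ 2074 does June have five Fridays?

June has 30 days; it has five Fridays when Friday falls among the first (month-length − 28) days — i.e. when June 1 is one of Friday/Thursday.
June 1 by year: 2036:Sun 2037:Mon 2038:Tue 2039:Wed 2040:Fri✓ 2041:Sat 2042:Sun 2043:Mon 2044:Wed 2045:Thu✓ 2046:Fri✓ 2047:Sat 2048:Mon 2049:Tue 2050:Wed …(9 more)… 2060:Tue 2061:Wed 2062:Thu✓ 2063:Fri✓ 2064:Sun 2065:Mon 2066:Tue 2067:Wed 2068:Fri✓ 2069:Sat 2070:Sun 2071:Mon 2072:Wed 2073:Thu✓ 2074:Fri✓
Years with five Fridays: 2040, 2045, 2046, 2051, 2056, 2057, 2062, 2063, 2068, 2073, 2074 → 11.

11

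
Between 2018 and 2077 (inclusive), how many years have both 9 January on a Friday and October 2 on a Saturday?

2

Check each year's weekday for 9 January and October 2:
  2018: Tue/Tue  2019: Wed/Wed  2020: Thu/Fri  2021: Sat/Sat  2022: Sun/Sun  2023: Mon/Mon  2024: Tue/Wed  2025: Thu/Thu  2026: Fri/Fri  2027: Sat/Sat  2028: Sun/Mon  2029: Tue/Tue  2030: Wed/Wed  2031: Thu/Thu  …(32 more)…  2064: Wed/Thu  2065: Fri/Fri  2066: Sat/Sat  2067: Sun/Sun  2068: Mon/Tue  2069: Wed/Wed  2070: Thu/Thu  2071: Fri/Fri  2072: Sat/Sun  2073: Mon/Mon  2074: Tue/Tue  2075: Wed/Wed  2076: Thu/Fri  2077: Sat/Sat
Both conditions hold in: 2032, 2060 — 2.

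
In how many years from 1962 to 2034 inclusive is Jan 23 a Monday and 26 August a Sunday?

Check each year's weekday for Jan 23 and 26 August:
  1962: Tue/Sun  1963: Wed/Mon  1964: Thu/Wed  1965: Sat/Thu  1966: Sun/Fri  1967: Mon/Sat  1968: Tue/Mon  1969: Thu/Tue  1970: Fri/Wed  1971: Sat/Thu  1972: Sun/Sat  1973: Tue/Sun  1974: Wed/Mon  1975: Thu/Tue  …(45 more)…  2021: Sat/Thu  2022: Sun/Fri  2023: Mon/Sat  2024: Tue/Mon  2025: Thu/Tue  2026: Fri/Wed  2027: Sat/Thu  2028: Sun/Sat  2029: Tue/Sun  2030: Wed/Mon  2031: Thu/Tue  2032: Fri/Thu  2033: Sun/Fri  2034: Mon/Sat
Both conditions hold in: 1984, 2012 — 2.

2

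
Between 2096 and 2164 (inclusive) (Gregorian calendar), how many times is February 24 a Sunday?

10

Track February 24's weekday year by year (advancing +1, or +2 across a Feb 29):
  2096: Fri  2097: Sun (+2) ✓  2098: Mon (+1)  2099: Tue (+1)  2100: Wed (+1)
  2101: Thu (+1)  2102: Fri (+1)  2103: Sat (+1)  2104: Sun (+1) ✓  2105: Tue (+2)
  2106: Wed (+1)  2107: Thu (+1)  2108: Fri (+1)  2109: Sun (+2) ✓  … (41 more years) …
  2151: Wed (+1)  2152: Thu (+1)  2153: Sat (+2)  2154: Sun (+1) ✓  2155: Mon (+1)
  2156: Tue (+1)  2157: Thu (+2)  2158: Fri (+1)  2159: Sat (+1)  2160: Sun (+1) ✓
  2161: Tue (+2)  2162: Wed (+1)  2163: Thu (+1)  2164: Fri (+1)
Sunday years: 2097, 2104, 2109, 2115, 2126, 2132, 2137, 2143, 2154, 2160 — 10 in total.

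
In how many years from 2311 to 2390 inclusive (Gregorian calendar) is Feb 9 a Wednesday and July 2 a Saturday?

Check each year's weekday for Feb 9 and July 2:
  2311: Thu/Sun  2312: Fri/Tue  2313: Sun/Wed  2314: Mon/Thu  2315: Tue/Fri  2316: Wed/Sun  2317: Fri/Mon  2318: Sat/Tue  2319: Sun/Wed  2320: Mon/Fri  2321: Wed/Sat ✓  2322: Thu/Sun  2323: Fri/Mon  2324: Sat/Wed  …(52 more)…  2377: Wed/Sat ✓  2378: Thu/Sun  2379: Fri/Mon  2380: Sat/Wed  2381: Mon/Thu  2382: Tue/Fri  2383: Wed/Sat ✓  2384: Thu/Mon  2385: Sat/Tue  2386: Sun/Wed  2387: Mon/Thu  2388: Tue/Sat  2389: Thu/Sun  2390: Fri/Mon
Both conditions hold in: 2321, 2327, 2338, 2349, 2355, 2366, 2377, 2383 — 8.

8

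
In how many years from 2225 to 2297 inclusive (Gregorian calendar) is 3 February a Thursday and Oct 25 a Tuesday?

8

Check each year's weekday for 3 February and Oct 25:
  2225: Thu/Tue ✓  2226: Fri/Wed  2227: Sat/Thu  2228: Sun/Sat  2229: Tue/Sun  2230: Wed/Mon  2231: Thu/Tue ✓  2232: Fri/Thu  2233: Sun/Fri  2234: Mon/Sat  2235: Tue/Sun  2236: Wed/Tue  2237: Fri/Wed  2238: Sat/Thu  …(45 more)…  2284: Sun/Sat  2285: Tue/Sun  2286: Wed/Mon  2287: Thu/Tue ✓  2288: Fri/Thu  2289: Sun/Fri  2290: Mon/Sat  2291: Tue/Sun  2292: Wed/Tue  2293: Fri/Wed  2294: Sat/Thu  2295: Sun/Fri  2296: Mon/Sun  2297: Wed/Mon
Both conditions hold in: 2225, 2231, 2242, 2253, 2259, 2270, 2281, 2287 — 8.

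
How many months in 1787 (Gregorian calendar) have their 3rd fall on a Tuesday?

Check the 3rd of each month of 1787: Jan 3: Wed, Feb 3: Sat, Mar 3: Sat, Apr 3: Tue, May 3: Thu, Jun 3: Sun, Jul 3: Tue, Aug 3: Fri, Sep 3: Mon, Oct 3: Wed, Nov 3: Sat, Dec 3: Mon.
Tuesday occurs in April, July — 2 months.

2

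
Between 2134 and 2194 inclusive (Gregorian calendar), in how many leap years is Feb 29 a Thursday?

Leap years in 2134–2194: 15 of them.
Feb 29 weekday advances by 5 (mod 7) from one leap year to the next four years later (or differs when a century non-leap intervenes).
Leap-day weekdays: 2136:Wed 2140:Mon 2144:Sat 2148:Thu✓ 2152:Tue 2156:Sun 2160:Fri 2164:Wed 2168:Mon 2172:Sat 2176:Thu✓ 2180:Tue 2184:Sun 2188:Fri 2192:Wed
Thursday: 2148, 2176 → 2.

2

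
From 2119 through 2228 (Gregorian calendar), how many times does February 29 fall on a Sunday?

Leap years in 2119–2228: 27 of them.
Feb 29 weekday advances by 5 (mod 7) from one leap year to the next four years later (or differs when a century non-leap intervenes).
Leap-day weekdays: 2120:Thu 2124:Tue 2128:Sun✓ 2132:Fri 2136:Wed 2140:Mon 2144:Sat 2148:Thu 2152:Tue 2156:Sun✓ 2160:Fri 2164:Wed 2168:Mon 2172:Sat 2176:Thu 2180:Tue 2184:Sun✓ 2188:Fri 2192:Wed 2196:Mon 2204:Wed 2208:Mon 2212:Sat 2216:Thu 2220:Tue 2224:Sun✓ 2228:Fri
Sunday: 2128, 2156, 2184, 2224 → 4.

4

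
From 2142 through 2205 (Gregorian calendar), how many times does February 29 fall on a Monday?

2

Leap years in 2142–2205: 15 of them.
Feb 29 weekday advances by 5 (mod 7) from one leap year to the next four years later (or differs when a century non-leap intervenes).
Leap-day weekdays: 2144:Sat 2148:Thu 2152:Tue 2156:Sun 2160:Fri 2164:Wed 2168:Mon✓ 2172:Sat 2176:Thu 2180:Tue 2184:Sun 2188:Fri 2192:Wed 2196:Mon✓ 2204:Wed
Monday: 2168, 2196 → 2.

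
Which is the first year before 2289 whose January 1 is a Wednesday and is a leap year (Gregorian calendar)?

Jan 1 advances by 2 weekdays after a leap year and by 1 after a common year.
2289: Jan 1 is Tuesday.
2288: Sunday (leap)
2287: Saturday
2286: Friday
2285: Thursday
2284: Tuesday (leap)
2283: Monday
2282: Sunday
2281: Saturday
2280: Thursday (leap)
2279: Wednesday
2278: Tuesday
2277: Monday
2276: Saturday (leap)
2275: Friday
2274: Thursday
2273: Wednesday
2272: Monday (leap)
2271: Sunday
2270: Saturday
2269: Friday
2268: Wednesday (leap)
2268 begins on a Wednesday and is a leap year.

2268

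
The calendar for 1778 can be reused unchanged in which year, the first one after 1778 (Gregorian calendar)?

Two years share a calendar iff Jan 1 falls on the same weekday and both are leap or both are common. 1778: Jan 1 is Thursday, common year.
1779: Jan 1 Friday, common
1780: Jan 1 Saturday, leap
1781: Jan 1 Monday, common
1782: Jan 1 Tuesday, common
1783: Jan 1 Wednesday, common
1784: Jan 1 Thursday, leap
1785: Jan 1 Saturday, common
1786: Jan 1 Sunday, common
1787: Jan 1 Monday, common
1788: Jan 1 Tuesday, leap
1789: Jan 1 Thursday, common
1789 matches on both conditions.

1789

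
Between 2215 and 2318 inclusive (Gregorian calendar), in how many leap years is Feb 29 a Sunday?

Leap years in 2215–2318: 25 of them.
Feb 29 weekday advances by 5 (mod 7) from one leap year to the next four years later (or differs when a century non-leap intervenes).
Leap-day weekdays: 2216:Thu 2220:Tue 2224:Sun✓ 2228:Fri 2232:Wed 2236:Mon 2240:Sat 2244:Thu 2248:Tue 2252:Sun✓ 2256:Fri 2260:Wed 2264:Mon 2268:Sat 2272:Thu 2276:Tue 2280:Sun✓ 2284:Fri 2288:Wed 2292:Mon 2296:Sat 2304:Mon 2308:Sat 2312:Thu 2316:Tue
Sunday: 2224, 2252, 2280 → 3.

3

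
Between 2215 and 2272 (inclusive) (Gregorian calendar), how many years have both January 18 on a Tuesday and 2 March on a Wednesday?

6

Check each year's weekday for January 18 and 2 March:
  2215: Wed/Thu  2216: Thu/Sat  2217: Sat/Sun  2218: Sun/Mon  2219: Mon/Tue  2220: Tue/Thu  2221: Thu/Fri  2222: Fri/Sat  2223: Sat/Sun  2224: Sun/Tue  2225: Tue/Wed ✓  2226: Wed/Thu  2227: Thu/Fri  2228: Fri/Sun  …(30 more)…  2259: Tue/Wed ✓  2260: Wed/Fri  2261: Fri/Sat  2262: Sat/Sun  2263: Sun/Mon  2264: Mon/Wed  2265: Wed/Thu  2266: Thu/Fri  2267: Fri/Sat  2268: Sat/Mon  2269: Mon/Tue  2270: Tue/Wed ✓  2271: Wed/Thu  2272: Thu/Sat
Both conditions hold in: 2225, 2231, 2242, 2253, 2259, 2270 — 6.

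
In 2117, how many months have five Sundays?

4

A month of length L has five Sundays iff its first Sunday is on day ≤ L−28 (so day 1–3 in a 31-day month, 1–2 in a 30-day month, day 1 in a leap February).
Checking each month of 2117: Jan starts Fri (31d) ✓; Feb starts Mon (28d); Mar starts Mon (31d); Apr starts Thu (30d); May starts Sat (31d) ✓; Jun starts Tue (30d); Jul starts Thu (31d); Aug starts Sun (31d) ✓; Sep starts Wed (30d); Oct starts Fri (31d) ✓; Nov starts Mon (30d); Dec starts Wed (31d).
Five-Sunday months: January, May, August, October → 4.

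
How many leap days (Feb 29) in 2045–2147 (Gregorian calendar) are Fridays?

4

Leap years in 2045–2147: 24 of them.
Feb 29 weekday advances by 5 (mod 7) from one leap year to the next four years later (or differs when a century non-leap intervenes).
Leap-day weekdays: 2048:Sat 2052:Thu 2056:Tue 2060:Sun 2064:Fri✓ 2068:Wed 2072:Mon 2076:Sat 2080:Thu 2084:Tue 2088:Sun 2092:Fri✓ 2096:Wed 2104:Fri✓ 2108:Wed 2112:Mon 2116:Sat 2120:Thu 2124:Tue 2128:Sun 2132:Fri✓ 2136:Wed 2140:Mon 2144:Sat
Friday: 2064, 2092, 2104, 2132 → 4.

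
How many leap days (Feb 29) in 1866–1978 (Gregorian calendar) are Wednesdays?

3

Leap years in 1866–1978: 27 of them.
Feb 29 weekday advances by 5 (mod 7) from one leap year to the next four years later (or differs when a century non-leap intervenes).
Leap-day weekdays: 1868:Sat 1872:Thu 1876:Tue 1880:Sun 1884:Fri 1888:Wed✓ 1892:Mon 1896:Sat 1904:Mon 1908:Sat 1912:Thu 1916:Tue 1920:Sun 1924:Fri 1928:Wed✓ 1932:Mon 1936:Sat 1940:Thu 1944:Tue 1948:Sun 1952:Fri 1956:Wed✓ 1960:Mon 1964:Sat 1968:Thu 1972:Tue 1976:Sun
Wednesday: 1888, 1928, 1956 → 3.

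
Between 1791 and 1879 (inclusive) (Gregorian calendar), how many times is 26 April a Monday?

Track 26 April's weekday year by year (advancing +1, or +2 across a Feb 29):
  1791: Tue  1792: Thu (+2)  1793: Fri (+1)  1794: Sat (+1)  1795: Sun (+1)
  1796: Tue (+2)  1797: Wed (+1)  1798: Thu (+1)  1799: Fri (+1)  1800: Sat (+1)
  1801: Sun (+1)  1802: Mon (+1) ✓  1803: Tue (+1)  1804: Thu (+2)  … (61 more years) …
  1866: Thu (+1)  1867: Fri (+1)  1868: Sun (+2)  1869: Mon (+1) ✓  1870: Tue (+1)
  1871: Wed (+1)  1872: Fri (+2)  1873: Sat (+1)  1874: Sun (+1)  1875: Mon (+1) ✓
  1876: Wed (+2)  1877: Thu (+1)  1878: Fri (+1)  1879: Sat (+1)
Monday years: 1802, 1813, 1819, 1824, 1830, 1841, 1847, 1852, 1858, 1869, 1875 — 11 in total.

11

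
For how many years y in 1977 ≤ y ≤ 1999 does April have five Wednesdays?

April has 30 days; it has five Wednesdays when Wednesday falls among the first (month-length − 28) days — i.e. when April 1 is one of Wednesday/Tuesday.
April 1 by year: 1977:Fri 1978:Sat 1979:Sun 1980:Tue✓ 1981:Wed✓ 1982:Thu 1983:Fri 1984:Sun 1985:Mon 1986:Tue✓ 1987:Wed✓ 1988:Fri 1989:Sat 1990:Sun 1991:Mon 1992:Wed✓ 1993:Thu 1994:Fri 1995:Sat 1996:Mon 1997:Tue✓ 1998:Wed✓ 1999:Thu
Years with five Wednesdays: 1980, 1981, 1986, 1987, 1992, 1997, 1998 → 7.

7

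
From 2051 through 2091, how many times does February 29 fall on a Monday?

Leap years in 2051–2091: 10 of them.
Feb 29 weekday advances by 5 (mod 7) from one leap year to the next four years later (or differs when a century non-leap intervenes).
Leap-day weekdays: 2052:Thu 2056:Tue 2060:Sun 2064:Fri 2068:Wed 2072:Mon✓ 2076:Sat 2080:Thu 2084:Tue 2088:Sun
Monday: 2072 → 1.

1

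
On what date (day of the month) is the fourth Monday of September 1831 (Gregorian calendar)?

26

September 1, 1831 is a Thursday, so the first Monday is the 5th.
The fourth Monday is 5 + 21 = 26.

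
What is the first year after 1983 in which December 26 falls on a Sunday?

1993

From one year to the next, a fixed date's weekday advances by 1, or by 2 when a Feb 29 lies between the two dates.
1983: December 26 is Monday.
1984: Wednesday (+2)
1985: Thursday (+1)
1986: Friday (+1)
1987: Saturday (+1)
1988: Monday (+2)
1989: Tuesday (+1)
1990: Wednesday (+1)
1991: Thursday (+1)
1992: Saturday (+2)
1993: Sunday (+1)
December 26 falls on a Sunday in 1993.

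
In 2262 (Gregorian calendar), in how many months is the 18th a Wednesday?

Check the 18th of each month of 2262: Jan 18: Sat, Feb 18: Tue, Mar 18: Tue, Apr 18: Fri, May 18: Sun, Jun 18: Wed, Jul 18: Fri, Aug 18: Mon, Sep 18: Thu, Oct 18: Sat, Nov 18: Tue, Dec 18: Thu.
Wednesday occurs in June — 1 month.

1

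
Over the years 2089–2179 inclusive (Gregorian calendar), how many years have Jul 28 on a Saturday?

13

Track Jul 28's weekday year by year (advancing +1, or +2 across a Feb 29):
  2089: Thu  2090: Fri (+1)  2091: Sat (+1) ✓  2092: Mon (+2)  2093: Tue (+1)
  2094: Wed (+1)  2095: Thu (+1)  2096: Sat (+2) ✓  2097: Sun (+1)  2098: Mon (+1)
  2099: Tue (+1)  2100: Wed (+1)  2101: Thu (+1)  2102: Fri (+1)  … (63 more years) …
  2166: Mon (+1)  2167: Tue (+1)  2168: Thu (+2)  2169: Fri (+1)  2170: Sat (+1) ✓
  2171: Sun (+1)  2172: Tue (+2)  2173: Wed (+1)  2174: Thu (+1)  2175: Fri (+1)
  2176: Sun (+2)  2177: Mon (+1)  2178: Tue (+1)  2179: Wed (+1)
Saturday years: 2091, 2096, 2103, 2108, 2114, 2125, 2131, 2136, 2142, 2153, 2159, 2164, 2170 — 13 in total.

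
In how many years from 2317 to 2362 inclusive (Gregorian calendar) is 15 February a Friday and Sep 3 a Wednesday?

Check each year's weekday for 15 February and Sep 3:
  2317: Thu/Mon  2318: Fri/Tue  2319: Sat/Wed  2320: Sun/Fri  2321: Tue/Sat  2322: Wed/Sun  2323: Thu/Mon  2324: Fri/Wed ✓  2325: Sun/Thu  2326: Mon/Fri  2327: Tue/Sat  2328: Wed/Mon  2329: Fri/Tue  2330: Sat/Wed  …(18 more)…  2349: Tue/Sat  2350: Wed/Sun  2351: Thu/Mon  2352: Fri/Wed ✓  2353: Sun/Thu  2354: Mon/Fri  2355: Tue/Sat  2356: Wed/Mon  2357: Fri/Tue  2358: Sat/Wed  2359: Sun/Thu  2360: Mon/Sat  2361: Wed/Sun  2362: Thu/Mon
Both conditions hold in: 2324, 2352 — 2.

2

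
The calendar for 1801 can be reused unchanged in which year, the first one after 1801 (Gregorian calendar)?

1807

Two years share a calendar iff Jan 1 falls on the same weekday and both are leap or both are common. 1801: Jan 1 is Thursday, common year.
1802: Jan 1 Friday, common
1803: Jan 1 Saturday, common
1804: Jan 1 Sunday, leap
1805: Jan 1 Tuesday, common
1806: Jan 1 Wednesday, common
1807: Jan 1 Thursday, common
1807 matches on both conditions.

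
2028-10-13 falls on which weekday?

January 1, 2028 is a Saturday.
October 13 is day 287 of the year, i.e. 286 days after Jan 1.
286 mod 7 = 6, so advance 6 weekdays from Saturday: Friday.

Friday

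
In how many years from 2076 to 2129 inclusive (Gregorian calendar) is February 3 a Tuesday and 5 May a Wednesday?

Check each year's weekday for February 3 and 5 May:
  2076: Mon/Tue  2077: Wed/Wed  2078: Thu/Thu  2079: Fri/Fri  2080: Sat/Sun  2081: Mon/Mon  2082: Tue/Tue  2083: Wed/Wed  2084: Thu/Fri  2085: Sat/Sat  2086: Sun/Sun  2087: Mon/Mon  2088: Tue/Wed ✓  2089: Thu/Thu  …(26 more)…  2116: Mon/Tue  2117: Wed/Wed  2118: Thu/Thu  2119: Fri/Fri  2120: Sat/Sun  2121: Mon/Mon  2122: Tue/Tue  2123: Wed/Wed  2124: Thu/Fri  2125: Sat/Sat  2126: Sun/Sun  2127: Mon/Mon  2128: Tue/Wed ✓  2129: Thu/Thu
Both conditions hold in: 2088, 2128 — 2.

2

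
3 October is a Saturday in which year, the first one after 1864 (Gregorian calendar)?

From one year to the next, a fixed date's weekday advances by 1, or by 2 when a Feb 29 lies between the two dates.
1864: October 3 is Monday.
1865: Tuesday (+1)
1866: Wednesday (+1)
1867: Thursday (+1)
1868: Saturday (+2)
3 October falls on a Saturday in 1868.

1868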